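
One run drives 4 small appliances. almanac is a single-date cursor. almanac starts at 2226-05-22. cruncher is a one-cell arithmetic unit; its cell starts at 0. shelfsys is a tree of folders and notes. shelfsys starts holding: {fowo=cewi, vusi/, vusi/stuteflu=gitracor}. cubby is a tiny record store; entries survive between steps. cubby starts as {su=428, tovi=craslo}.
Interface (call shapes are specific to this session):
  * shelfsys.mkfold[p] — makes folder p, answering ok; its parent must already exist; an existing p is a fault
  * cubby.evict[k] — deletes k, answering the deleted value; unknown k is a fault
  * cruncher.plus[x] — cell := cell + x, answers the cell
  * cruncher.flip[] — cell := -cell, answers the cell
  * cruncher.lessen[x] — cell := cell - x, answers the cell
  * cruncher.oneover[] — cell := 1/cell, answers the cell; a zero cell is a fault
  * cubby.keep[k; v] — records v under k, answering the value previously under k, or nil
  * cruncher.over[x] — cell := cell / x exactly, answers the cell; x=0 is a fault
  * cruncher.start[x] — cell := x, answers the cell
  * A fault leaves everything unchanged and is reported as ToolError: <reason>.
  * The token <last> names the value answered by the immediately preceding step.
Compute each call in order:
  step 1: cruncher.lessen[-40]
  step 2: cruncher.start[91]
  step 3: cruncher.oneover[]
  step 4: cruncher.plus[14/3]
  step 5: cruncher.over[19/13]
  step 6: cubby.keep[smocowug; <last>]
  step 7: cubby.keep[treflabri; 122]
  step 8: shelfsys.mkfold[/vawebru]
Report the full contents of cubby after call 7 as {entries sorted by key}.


// 1. cruncher.lessen(x='-40') == 40
// 2. cruncher.start(x='91') == 91
// 3. cruncher.oneover() == 1/91
// 4. cruncher.plus(x='14/3') == 1277/273
// 5. cruncher.over(x='19/13') == 1277/399
// 6. cubby.keep(k='smocowug', v='<last>') == nil
// 7. cubby.keep(k='treflabri', v='122') == nil
// 8. shelfsys.mkfold(p='/vawebru') == ok

Answer: {smocowug=1277/399, su=428, tovi=craslo, treflabri=122}


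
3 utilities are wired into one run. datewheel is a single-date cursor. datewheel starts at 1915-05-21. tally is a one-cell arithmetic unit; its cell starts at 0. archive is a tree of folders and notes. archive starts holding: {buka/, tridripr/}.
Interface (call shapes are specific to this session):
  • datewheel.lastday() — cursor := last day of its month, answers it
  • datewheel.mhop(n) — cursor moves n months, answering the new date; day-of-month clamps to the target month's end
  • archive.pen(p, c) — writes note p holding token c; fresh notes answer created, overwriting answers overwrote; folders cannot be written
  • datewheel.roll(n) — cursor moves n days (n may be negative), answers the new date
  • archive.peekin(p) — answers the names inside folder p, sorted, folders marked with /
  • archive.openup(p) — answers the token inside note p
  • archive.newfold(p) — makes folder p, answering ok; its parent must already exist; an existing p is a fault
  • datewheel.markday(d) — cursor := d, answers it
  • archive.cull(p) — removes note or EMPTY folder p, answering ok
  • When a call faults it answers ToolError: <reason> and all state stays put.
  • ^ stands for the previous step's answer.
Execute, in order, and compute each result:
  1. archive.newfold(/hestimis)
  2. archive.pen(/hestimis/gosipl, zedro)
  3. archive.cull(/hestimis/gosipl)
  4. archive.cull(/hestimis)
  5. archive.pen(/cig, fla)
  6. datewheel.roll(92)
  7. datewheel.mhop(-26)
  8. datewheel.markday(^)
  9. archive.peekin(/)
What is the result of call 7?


Answer: 1913-06-21

Derivation:
$ archive.newfold p=/hestimis
  ok
$ archive.pen p=/hestimis/gosipl c=zedro
  created
$ archive.cull p=/hestimis/gosipl
  ok
$ archive.cull p=/hestimis
  ok
$ archive.pen p=/cig c=fla
  created
$ datewheel.roll n=92
  1915-08-21
$ datewheel.mhop n=-26
  1913-06-21
$ datewheel.markday d=^
  1913-06-21
$ archive.peekin p=/
  [buka/, cig, tridripr/]


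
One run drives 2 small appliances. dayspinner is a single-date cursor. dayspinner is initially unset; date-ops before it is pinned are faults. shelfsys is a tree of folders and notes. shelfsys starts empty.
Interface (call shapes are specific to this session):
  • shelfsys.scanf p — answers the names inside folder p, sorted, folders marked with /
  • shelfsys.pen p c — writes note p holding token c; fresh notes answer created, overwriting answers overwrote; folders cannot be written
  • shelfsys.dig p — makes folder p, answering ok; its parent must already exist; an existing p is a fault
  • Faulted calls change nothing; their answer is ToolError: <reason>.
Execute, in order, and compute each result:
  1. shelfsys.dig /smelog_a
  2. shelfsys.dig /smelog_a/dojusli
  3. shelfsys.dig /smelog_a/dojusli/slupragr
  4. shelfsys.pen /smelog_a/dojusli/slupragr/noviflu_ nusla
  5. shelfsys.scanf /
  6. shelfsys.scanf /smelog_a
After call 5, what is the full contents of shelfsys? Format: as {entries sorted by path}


Answer: {smelog_a/, smelog_a/dojusli/, smelog_a/dojusli/slupragr/, smelog_a/dojusli/slupragr/noviflu_=nusla}

Derivation:
// 1. shelfsys.dig(p: /smelog_a) == ok
// 2. shelfsys.dig(p: /smelog_a/dojusli) == ok
// 3. shelfsys.dig(p: /smelog_a/dojusli/slupragr) == ok
// 4. shelfsys.pen(p: /smelog_a/dojusli/slupragr/noviflu_, c: nusla) == created
// 5. shelfsys.scanf(p: /) == [smelog_a/]
// 6. shelfsys.scanf(p: /smelog_a) == [dojusli/]


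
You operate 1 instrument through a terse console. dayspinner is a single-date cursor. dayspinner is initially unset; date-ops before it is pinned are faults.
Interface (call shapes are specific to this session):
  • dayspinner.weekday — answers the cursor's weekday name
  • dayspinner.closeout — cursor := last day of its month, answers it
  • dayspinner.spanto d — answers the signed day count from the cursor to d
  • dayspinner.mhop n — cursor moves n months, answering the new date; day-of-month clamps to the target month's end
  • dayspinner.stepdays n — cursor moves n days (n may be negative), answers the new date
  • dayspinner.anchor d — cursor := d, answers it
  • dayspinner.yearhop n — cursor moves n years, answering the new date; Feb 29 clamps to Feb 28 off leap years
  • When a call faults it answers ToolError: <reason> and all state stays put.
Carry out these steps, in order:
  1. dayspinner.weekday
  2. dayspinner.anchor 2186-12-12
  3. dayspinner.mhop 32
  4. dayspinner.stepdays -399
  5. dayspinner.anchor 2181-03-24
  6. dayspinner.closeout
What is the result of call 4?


% dayspinner.weekday() => ToolError: no date set
% dayspinner.anchor(2186-12-12) => 2186-12-12
% dayspinner.mhop(32) => 2189-08-12
% dayspinner.stepdays(-399) => 2188-07-09
% dayspinner.anchor(2181-03-24) => 2181-03-24
% dayspinner.closeout() => 2181-03-31

Answer: 2188-07-09


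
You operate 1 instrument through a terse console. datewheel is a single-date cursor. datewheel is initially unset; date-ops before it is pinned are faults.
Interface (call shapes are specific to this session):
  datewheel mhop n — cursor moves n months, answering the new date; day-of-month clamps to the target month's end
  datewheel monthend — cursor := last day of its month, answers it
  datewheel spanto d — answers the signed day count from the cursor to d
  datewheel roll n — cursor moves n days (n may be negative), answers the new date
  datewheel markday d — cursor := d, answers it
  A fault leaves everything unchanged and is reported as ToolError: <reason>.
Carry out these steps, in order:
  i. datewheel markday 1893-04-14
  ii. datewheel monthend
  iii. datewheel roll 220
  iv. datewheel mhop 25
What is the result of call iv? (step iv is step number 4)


Answer: 1896-01-06

Derivation:
> datewheel markday 1893-04-14
  1893-04-14
> datewheel monthend
  1893-04-30
> datewheel roll 220
  1893-12-06
> datewheel mhop 25
  1896-01-06


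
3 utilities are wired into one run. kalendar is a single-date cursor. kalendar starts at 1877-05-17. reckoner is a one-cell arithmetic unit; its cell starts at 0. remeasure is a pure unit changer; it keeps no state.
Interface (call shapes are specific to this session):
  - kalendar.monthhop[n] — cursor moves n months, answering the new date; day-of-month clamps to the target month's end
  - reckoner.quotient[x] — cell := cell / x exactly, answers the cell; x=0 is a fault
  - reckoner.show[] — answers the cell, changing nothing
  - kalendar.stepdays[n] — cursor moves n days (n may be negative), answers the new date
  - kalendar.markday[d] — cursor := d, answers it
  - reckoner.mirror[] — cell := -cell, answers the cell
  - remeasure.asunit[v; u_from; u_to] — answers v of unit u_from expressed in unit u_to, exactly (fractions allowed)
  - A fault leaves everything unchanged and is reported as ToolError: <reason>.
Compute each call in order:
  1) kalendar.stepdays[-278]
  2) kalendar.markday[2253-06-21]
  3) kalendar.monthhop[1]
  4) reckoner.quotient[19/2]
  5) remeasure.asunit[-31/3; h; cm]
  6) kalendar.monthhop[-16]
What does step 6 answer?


I use kalendar.stepdays passing -278, yielding 1876-08-12.
Next I call kalendar.markday passing 2253-06-21, and see 2253-06-21.
I invoke kalendar.monthhop passing 1: 2253-07-21.
I try reckoner.quotient passing 19/2, → 0.
I try remeasure.asunit passing -31/3, h, cm, and see ToolError: incompatible units.
I run kalendar.monthhop passing -16, giving 2252-03-21.

Answer: 2252-03-21


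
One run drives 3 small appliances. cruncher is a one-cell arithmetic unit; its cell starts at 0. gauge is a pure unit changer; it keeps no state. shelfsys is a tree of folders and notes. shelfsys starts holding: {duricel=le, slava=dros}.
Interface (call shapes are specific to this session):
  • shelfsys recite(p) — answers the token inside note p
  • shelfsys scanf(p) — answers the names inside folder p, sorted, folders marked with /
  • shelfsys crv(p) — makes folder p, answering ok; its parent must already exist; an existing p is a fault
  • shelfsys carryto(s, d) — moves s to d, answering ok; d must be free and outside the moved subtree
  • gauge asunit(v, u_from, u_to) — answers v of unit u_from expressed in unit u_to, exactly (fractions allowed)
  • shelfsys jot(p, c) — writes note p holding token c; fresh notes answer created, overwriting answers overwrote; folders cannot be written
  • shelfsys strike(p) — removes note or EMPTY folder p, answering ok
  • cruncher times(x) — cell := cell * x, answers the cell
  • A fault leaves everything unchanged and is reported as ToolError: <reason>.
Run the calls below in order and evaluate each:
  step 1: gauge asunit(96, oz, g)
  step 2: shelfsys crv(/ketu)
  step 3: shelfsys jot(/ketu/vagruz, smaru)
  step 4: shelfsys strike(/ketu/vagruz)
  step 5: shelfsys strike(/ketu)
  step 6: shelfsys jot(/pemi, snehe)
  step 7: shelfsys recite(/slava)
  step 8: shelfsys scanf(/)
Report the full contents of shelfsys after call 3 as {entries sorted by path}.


Next I call gauge asunit passing v→96, u_from→oz, u_to→g, — result: 136077711/50000.
I use shelfsys crv passing p→/ketu, — result: ok.
Now I run shelfsys jot passing p→/ketu/vagruz, c→smaru, → created.
Calling shelfsys strike passing p→/ketu/vagruz, and get ok.
Using shelfsys strike passing p→/ketu, and see ok.
Next I call shelfsys jot passing p→/pemi, c→snehe, which returns created.
I use shelfsys recite passing p→/slava, → dros.
I try shelfsys scanf passing p→/: [duricel, pemi, slava].

Answer: {duricel=le, ketu/, ketu/vagruz=smaru, slava=dros}


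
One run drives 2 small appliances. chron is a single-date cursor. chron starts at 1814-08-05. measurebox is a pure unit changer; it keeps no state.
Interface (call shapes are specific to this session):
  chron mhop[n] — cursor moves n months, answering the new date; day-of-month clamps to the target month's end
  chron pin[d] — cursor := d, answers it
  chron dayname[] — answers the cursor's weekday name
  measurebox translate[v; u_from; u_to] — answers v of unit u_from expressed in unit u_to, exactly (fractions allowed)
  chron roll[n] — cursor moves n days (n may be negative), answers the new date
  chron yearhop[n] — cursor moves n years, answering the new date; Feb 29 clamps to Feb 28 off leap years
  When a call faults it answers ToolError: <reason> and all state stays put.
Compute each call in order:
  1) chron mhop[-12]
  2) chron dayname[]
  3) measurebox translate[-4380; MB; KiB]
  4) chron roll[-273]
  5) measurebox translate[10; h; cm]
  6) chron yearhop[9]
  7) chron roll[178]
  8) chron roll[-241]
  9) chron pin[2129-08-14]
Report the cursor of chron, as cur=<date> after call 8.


# 1. chron mhop(n='-12') -> 1813-08-05
# 2. chron dayname() -> Thursday
# 3. measurebox translate(v='-4380', u_from='MB', u_to='KiB') -> -17109375/4
# 4. chron roll(n='-273') -> 1812-11-05
# 5. measurebox translate(v='10', u_from='h', u_to='cm') -> ToolError: incompatible units
# 6. chron yearhop(n='9') -> 1821-11-05
# 7. chron roll(n='178') -> 1822-05-02
# 8. chron roll(n='-241') -> 1821-09-03
# 9. chron pin(d='2129-08-14') -> 2129-08-14

Answer: cur=1821-09-03


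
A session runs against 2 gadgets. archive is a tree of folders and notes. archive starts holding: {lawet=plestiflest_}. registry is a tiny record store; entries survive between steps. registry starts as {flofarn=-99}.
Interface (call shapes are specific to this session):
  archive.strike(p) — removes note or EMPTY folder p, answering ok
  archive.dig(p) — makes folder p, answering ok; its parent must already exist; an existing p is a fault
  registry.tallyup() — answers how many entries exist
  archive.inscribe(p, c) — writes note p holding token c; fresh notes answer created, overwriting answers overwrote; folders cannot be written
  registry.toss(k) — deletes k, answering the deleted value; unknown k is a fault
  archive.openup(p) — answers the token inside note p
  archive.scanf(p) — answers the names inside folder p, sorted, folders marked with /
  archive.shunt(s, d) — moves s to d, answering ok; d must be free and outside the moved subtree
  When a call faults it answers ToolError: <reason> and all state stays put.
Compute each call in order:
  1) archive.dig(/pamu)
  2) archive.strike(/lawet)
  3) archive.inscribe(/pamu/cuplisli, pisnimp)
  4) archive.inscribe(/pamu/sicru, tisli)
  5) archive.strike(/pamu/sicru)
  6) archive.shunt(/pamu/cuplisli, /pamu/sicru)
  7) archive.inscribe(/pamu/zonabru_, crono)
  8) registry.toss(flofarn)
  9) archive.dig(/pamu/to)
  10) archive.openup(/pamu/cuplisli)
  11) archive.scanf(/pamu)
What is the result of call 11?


[in] archive.dig /pamu
[out] ok
[in] archive.strike /lawet
[out] ok
[in] archive.inscribe /pamu/cuplisli pisnimp
[out] created
[in] archive.inscribe /pamu/sicru tisli
[out] created
[in] archive.strike /pamu/sicru
[out] ok
[in] archive.shunt /pamu/cuplisli /pamu/sicru
[out] ok
[in] archive.inscribe /pamu/zonabru_ crono
[out] created
[in] registry.toss flofarn
[out] -99
[in] archive.dig /pamu/to
[out] ok
[in] archive.openup /pamu/cuplisli
[out] ToolError: not found
[in] archive.scanf /pamu
[out] [sicru, to/, zonabru_]

Answer: [sicru, to/, zonabru_]


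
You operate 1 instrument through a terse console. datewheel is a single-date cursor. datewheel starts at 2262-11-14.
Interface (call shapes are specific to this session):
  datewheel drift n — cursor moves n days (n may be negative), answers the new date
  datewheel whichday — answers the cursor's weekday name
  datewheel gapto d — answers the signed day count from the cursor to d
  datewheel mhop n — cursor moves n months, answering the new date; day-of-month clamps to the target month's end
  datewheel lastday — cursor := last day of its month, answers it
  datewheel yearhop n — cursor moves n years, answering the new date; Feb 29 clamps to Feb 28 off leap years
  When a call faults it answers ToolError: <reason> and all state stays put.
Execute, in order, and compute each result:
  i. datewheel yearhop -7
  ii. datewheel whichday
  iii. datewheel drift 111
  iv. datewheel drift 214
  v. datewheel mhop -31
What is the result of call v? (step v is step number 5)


[in] datewheel yearhop n: -7
= 2255-11-14
[in] datewheel whichday
= Wednesday
[in] datewheel drift n: 111
= 2256-03-04
[in] datewheel drift n: 214
= 2256-10-04
[in] datewheel mhop n: -31
= 2254-03-04

Answer: 2254-03-04


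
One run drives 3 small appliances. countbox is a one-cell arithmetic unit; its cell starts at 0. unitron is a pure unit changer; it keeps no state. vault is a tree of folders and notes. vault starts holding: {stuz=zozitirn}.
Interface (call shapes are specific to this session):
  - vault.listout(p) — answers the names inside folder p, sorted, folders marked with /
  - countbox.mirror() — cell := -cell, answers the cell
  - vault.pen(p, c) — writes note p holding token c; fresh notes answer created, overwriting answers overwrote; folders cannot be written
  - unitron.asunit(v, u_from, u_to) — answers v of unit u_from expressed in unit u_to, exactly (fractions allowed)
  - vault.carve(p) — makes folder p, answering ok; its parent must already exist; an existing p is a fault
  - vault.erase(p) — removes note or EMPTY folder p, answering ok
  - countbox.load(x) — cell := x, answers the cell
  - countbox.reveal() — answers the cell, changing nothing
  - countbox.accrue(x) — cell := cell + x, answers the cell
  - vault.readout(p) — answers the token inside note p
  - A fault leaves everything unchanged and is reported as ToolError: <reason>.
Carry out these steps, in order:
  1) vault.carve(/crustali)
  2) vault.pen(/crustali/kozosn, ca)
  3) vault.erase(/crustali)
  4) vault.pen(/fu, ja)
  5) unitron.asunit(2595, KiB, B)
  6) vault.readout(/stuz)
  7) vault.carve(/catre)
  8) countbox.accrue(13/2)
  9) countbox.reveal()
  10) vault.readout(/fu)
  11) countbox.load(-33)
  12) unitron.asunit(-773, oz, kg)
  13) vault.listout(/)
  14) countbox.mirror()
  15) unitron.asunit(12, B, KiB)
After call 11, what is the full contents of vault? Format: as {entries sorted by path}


>>> vault.carve p='/crustali'
= ok
>>> vault.pen p='/crustali/kozosn' c='ca'
= created
>>> vault.erase p='/crustali'
= ToolError: not empty
>>> vault.pen p='/fu' c='ja'
= created
>>> unitron.asunit v='2595' u_from='KiB' u_to='B'
= 2657280
>>> vault.readout p='/stuz'
= zozitirn
>>> vault.carve p='/catre'
= ok
>>> countbox.accrue x='13/2'
= 13/2
>>> countbox.reveal
= 13/2
>>> vault.readout p='/fu'
= ja
>>> countbox.load x='-33'
= -33
>>> unitron.asunit v='-773' u_from='oz' u_to='kg'
= -35062690201/1600000000
>>> vault.listout p='/'
= [catre/, crustali/, fu, stuz]
>>> countbox.mirror
= 33
>>> unitron.asunit v='12' u_from='B' u_to='KiB'
= 3/256

Answer: {catre/, crustali/, crustali/kozosn=ca, fu=ja, stuz=zozitirn}


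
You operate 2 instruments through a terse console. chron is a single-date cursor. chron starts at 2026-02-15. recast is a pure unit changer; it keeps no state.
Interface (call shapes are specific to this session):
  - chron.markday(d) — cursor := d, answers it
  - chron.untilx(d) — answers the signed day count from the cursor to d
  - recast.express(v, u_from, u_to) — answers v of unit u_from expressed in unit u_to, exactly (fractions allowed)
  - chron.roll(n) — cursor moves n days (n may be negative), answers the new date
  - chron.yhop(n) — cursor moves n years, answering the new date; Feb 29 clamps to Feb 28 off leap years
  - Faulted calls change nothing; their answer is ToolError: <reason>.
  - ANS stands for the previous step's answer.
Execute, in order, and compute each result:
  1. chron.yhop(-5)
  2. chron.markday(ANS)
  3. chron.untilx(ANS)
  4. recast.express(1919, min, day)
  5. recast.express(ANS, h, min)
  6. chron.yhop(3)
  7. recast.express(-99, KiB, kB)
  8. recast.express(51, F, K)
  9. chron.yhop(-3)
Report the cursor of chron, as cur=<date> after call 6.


;; yhop(n='-5') ~> 2021-02-15
;; markday(d='ANS') ~> 2021-02-15
;; untilx(d='ANS') ~> 0
;; express(v='1919', u_from='min', u_to='day') ~> 1919/1440
;; express(v='ANS', u_from='h', u_to='min') ~> 1919/24
;; yhop(n='3') ~> 2024-02-15
;; express(v='-99', u_from='KiB', u_to='kB') ~> -12672/125
;; express(v='51', u_from='F', u_to='K') ~> 51067/180
;; yhop(n='-3') ~> 2021-02-15

Answer: cur=2024-02-15


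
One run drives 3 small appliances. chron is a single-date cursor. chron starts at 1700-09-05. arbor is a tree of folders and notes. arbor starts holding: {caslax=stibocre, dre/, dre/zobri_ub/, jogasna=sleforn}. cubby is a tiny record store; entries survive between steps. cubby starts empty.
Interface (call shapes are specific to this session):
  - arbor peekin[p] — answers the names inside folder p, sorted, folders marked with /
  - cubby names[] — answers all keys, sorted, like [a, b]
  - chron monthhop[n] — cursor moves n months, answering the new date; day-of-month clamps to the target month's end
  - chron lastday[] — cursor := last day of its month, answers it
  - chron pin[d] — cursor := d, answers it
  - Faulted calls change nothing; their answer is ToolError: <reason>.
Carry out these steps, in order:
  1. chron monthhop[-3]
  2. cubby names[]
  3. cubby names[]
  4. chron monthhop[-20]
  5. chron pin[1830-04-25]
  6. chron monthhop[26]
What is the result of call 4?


Answer: 1698-10-05

Derivation:
I use chron monthhop with n→-3, and get 1700-06-05.
I try cubby names(), giving [].
Now I run cubby names(), giving [].
Next I call chron monthhop with n→-20, → 1698-10-05.
Using chron pin with d→1830-04-25, which returns 1830-04-25.
Next I call chron monthhop with n→26, and observe 1832-06-25.


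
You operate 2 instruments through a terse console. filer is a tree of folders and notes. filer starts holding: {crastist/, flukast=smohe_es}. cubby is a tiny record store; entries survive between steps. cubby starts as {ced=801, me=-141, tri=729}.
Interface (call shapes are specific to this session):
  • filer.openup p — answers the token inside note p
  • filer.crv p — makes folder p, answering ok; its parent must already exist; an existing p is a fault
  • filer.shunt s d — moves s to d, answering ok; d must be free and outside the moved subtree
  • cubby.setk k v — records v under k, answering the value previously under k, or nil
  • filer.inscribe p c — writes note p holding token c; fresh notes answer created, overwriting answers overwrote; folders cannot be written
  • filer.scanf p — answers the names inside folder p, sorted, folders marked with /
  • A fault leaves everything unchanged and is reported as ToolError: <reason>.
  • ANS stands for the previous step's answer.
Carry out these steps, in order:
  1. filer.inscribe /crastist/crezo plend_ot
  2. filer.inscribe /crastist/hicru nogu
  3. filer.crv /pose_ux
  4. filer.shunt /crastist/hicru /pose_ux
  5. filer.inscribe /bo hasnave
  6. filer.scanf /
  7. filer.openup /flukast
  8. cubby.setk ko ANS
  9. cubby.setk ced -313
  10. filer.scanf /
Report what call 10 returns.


Answer: [bo, crastist/, flukast, pose_ux/]

Derivation:
# 1. inscribe(/crastist/crezo, plend_ot) -> created
# 2. inscribe(/crastist/hicru, nogu) -> created
# 3. crv(/pose_ux) -> ok
# 4. shunt(/crastist/hicru, /pose_ux) -> ToolError: exists
# 5. inscribe(/bo, hasnave) -> created
# 6. scanf(/) -> [bo, crastist/, flukast, pose_ux/]
# 7. openup(/flukast) -> smohe_es
# 8. setk(ko, ANS) -> nil
# 9. setk(ced, -313) -> 801
# 10. scanf(/) -> [bo, crastist/, flukast, pose_ux/]


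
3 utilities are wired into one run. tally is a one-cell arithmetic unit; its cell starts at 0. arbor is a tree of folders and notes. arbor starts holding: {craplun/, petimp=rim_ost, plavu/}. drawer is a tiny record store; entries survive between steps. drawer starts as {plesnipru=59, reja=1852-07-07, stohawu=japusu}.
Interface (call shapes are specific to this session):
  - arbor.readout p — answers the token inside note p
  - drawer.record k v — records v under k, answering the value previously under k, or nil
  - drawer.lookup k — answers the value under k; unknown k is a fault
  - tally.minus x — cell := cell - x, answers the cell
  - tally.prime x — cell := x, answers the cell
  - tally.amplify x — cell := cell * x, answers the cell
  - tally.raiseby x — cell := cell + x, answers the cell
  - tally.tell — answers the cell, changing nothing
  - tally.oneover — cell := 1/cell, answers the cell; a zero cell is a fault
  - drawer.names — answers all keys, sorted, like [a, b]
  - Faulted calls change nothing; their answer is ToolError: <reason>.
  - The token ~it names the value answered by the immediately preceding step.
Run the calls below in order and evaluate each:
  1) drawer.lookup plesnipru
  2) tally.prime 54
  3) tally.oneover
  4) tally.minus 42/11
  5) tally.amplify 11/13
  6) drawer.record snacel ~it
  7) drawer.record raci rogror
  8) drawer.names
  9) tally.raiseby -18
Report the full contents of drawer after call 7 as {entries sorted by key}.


Answer: {plesnipru=59, raci=rogror, reja=1852-07-07, snacel=-2257/702, stohawu=japusu}

Derivation:
;; 1. drawer.lookup(k='plesnipru') => 59
;; 2. tally.prime(x='54') => 54
;; 3. tally.oneover() => 1/54
;; 4. tally.minus(x='42/11') => -2257/594
;; 5. tally.amplify(x='11/13') => -2257/702
;; 6. drawer.record(k='snacel', v='~it') => nil
;; 7. drawer.record(k='raci', v='rogror') => nil
;; 8. drawer.names() => [plesnipru, raci, reja, snacel, stohawu]
;; 9. tally.raiseby(x='-18') => -14893/702


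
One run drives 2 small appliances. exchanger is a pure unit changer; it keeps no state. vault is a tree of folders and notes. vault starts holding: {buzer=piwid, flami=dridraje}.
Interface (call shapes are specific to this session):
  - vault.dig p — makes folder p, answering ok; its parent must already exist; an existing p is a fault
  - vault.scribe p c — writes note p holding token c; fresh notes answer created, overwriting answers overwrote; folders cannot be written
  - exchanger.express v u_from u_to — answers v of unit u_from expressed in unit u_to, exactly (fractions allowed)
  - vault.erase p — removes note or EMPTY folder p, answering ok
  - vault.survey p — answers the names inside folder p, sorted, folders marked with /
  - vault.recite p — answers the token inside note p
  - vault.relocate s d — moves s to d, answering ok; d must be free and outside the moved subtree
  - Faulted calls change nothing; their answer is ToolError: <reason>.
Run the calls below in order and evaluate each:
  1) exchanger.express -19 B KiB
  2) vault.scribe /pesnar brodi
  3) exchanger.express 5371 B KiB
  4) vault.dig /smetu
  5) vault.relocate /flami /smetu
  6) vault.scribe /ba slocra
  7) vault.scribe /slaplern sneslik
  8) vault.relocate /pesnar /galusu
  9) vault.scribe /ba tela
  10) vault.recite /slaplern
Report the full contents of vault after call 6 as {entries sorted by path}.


Answer: {ba=slocra, buzer=piwid, flami=dridraje, pesnar=brodi, smetu/}

Derivation:
! 1. exchanger.express(-19, B, KiB) ~> -19/1024
! 2. vault.scribe(/pesnar, brodi) ~> created
! 3. exchanger.express(5371, B, KiB) ~> 5371/1024
! 4. vault.dig(/smetu) ~> ok
! 5. vault.relocate(/flami, /smetu) ~> ToolError: exists
! 6. vault.scribe(/ba, slocra) ~> created
! 7. vault.scribe(/slaplern, sneslik) ~> created
! 8. vault.relocate(/pesnar, /galusu) ~> ok
! 9. vault.scribe(/ba, tela) ~> overwrote
! 10. vault.recite(/slaplern) ~> sneslik


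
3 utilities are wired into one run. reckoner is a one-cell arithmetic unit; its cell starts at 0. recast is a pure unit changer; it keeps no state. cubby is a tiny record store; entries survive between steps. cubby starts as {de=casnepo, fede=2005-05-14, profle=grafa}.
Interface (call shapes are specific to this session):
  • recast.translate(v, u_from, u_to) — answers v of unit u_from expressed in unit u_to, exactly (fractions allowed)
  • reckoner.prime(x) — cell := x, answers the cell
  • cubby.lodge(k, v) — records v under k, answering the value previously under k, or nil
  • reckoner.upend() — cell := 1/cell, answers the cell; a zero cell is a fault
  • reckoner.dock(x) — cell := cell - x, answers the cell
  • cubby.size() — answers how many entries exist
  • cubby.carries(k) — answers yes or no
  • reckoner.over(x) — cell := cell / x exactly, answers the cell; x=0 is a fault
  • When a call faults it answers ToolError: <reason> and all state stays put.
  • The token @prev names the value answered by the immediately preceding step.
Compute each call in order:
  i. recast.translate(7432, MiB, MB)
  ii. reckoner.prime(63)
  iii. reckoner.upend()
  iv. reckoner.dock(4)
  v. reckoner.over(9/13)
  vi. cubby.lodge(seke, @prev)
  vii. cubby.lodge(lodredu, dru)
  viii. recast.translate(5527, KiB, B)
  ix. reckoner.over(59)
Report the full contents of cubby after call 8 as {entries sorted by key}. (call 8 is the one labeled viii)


Answer: {de=casnepo, fede=2005-05-14, lodredu=dru, profle=grafa, seke=-3263/567}

Derivation:
Next I call recast.translate on v='7432', u_from='MiB', u_to='MB', and observe 121765888/15625.
I run reckoner.prime on x='63', which returns 63.
Invoking reckoner.upend, which returns 1/63.
I try reckoner.dock on x='4', and observe -251/63.
Invoking reckoner.over on x='9/13', giving -3263/567.
Now I run cubby.lodge on k='seke', v='@prev', — result: nil.
I call cubby.lodge on k='lodredu', v='dru', and observe nil.
I invoke recast.translate on v='5527', u_from='KiB', u_to='B', giving 5659648.
I invoke reckoner.over on x='59', which returns -3263/33453.


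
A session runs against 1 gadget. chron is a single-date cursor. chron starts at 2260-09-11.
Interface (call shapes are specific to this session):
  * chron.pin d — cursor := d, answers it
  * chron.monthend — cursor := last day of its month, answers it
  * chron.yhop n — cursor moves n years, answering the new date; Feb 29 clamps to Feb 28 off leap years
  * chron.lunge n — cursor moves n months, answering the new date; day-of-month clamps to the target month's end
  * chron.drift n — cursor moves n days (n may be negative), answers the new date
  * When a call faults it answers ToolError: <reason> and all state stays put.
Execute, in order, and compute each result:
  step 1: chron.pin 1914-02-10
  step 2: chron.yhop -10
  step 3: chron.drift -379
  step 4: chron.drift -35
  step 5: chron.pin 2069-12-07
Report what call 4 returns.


Answer: 1902-12-23

Derivation:
Step: pin[d='1914-02-10']
Result: 1914-02-10
Step: yhop[n='-10']
Result: 1904-02-10
Step: drift[n='-379']
Result: 1903-01-27
Step: drift[n='-35']
Result: 1902-12-23
Step: pin[d='2069-12-07']
Result: 2069-12-07


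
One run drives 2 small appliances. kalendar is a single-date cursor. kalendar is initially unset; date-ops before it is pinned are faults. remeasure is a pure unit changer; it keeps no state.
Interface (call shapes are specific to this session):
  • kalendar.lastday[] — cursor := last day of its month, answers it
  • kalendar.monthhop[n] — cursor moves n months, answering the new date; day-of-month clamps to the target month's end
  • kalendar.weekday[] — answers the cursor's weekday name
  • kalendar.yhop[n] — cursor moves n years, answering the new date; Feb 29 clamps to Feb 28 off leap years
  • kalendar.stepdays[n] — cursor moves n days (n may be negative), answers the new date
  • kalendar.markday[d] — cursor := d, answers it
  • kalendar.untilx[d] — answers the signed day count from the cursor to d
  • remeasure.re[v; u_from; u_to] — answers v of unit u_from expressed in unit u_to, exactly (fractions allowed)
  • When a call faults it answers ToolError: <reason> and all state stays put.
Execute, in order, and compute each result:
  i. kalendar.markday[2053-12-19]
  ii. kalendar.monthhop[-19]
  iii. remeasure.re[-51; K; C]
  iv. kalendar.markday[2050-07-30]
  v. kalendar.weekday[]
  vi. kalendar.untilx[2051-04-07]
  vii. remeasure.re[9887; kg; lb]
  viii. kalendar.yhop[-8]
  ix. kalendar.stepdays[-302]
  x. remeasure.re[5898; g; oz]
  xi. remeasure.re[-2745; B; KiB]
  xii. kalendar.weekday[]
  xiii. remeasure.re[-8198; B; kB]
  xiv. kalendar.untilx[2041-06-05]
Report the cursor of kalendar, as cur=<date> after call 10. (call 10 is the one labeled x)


→ kalendar.markday(d→2053-12-19)
← 2053-12-19
→ kalendar.monthhop(n→-19)
← 2052-05-19
→ remeasure.re(v→-51, u_from→K, u_to→C)
← -6483/20
→ kalendar.markday(d→2050-07-30)
← 2050-07-30
→ kalendar.weekday()
← Saturday
→ kalendar.untilx(d→2051-04-07)
← 251
→ remeasure.re(v→9887, u_from→kg, u_to→lb)
← 988700000000/45359237
→ kalendar.yhop(n→-8)
← 2042-07-30
→ kalendar.stepdays(n→-302)
← 2041-10-01
→ remeasure.re(v→5898, u_from→g, u_to→oz)
← 9436800000/45359237
→ remeasure.re(v→-2745, u_from→B, u_to→KiB)
← -2745/1024
→ kalendar.weekday()
← Tuesday
→ remeasure.re(v→-8198, u_from→B, u_to→kB)
← -4099/500
→ kalendar.untilx(d→2041-06-05)
← -118

Answer: cur=2041-10-01


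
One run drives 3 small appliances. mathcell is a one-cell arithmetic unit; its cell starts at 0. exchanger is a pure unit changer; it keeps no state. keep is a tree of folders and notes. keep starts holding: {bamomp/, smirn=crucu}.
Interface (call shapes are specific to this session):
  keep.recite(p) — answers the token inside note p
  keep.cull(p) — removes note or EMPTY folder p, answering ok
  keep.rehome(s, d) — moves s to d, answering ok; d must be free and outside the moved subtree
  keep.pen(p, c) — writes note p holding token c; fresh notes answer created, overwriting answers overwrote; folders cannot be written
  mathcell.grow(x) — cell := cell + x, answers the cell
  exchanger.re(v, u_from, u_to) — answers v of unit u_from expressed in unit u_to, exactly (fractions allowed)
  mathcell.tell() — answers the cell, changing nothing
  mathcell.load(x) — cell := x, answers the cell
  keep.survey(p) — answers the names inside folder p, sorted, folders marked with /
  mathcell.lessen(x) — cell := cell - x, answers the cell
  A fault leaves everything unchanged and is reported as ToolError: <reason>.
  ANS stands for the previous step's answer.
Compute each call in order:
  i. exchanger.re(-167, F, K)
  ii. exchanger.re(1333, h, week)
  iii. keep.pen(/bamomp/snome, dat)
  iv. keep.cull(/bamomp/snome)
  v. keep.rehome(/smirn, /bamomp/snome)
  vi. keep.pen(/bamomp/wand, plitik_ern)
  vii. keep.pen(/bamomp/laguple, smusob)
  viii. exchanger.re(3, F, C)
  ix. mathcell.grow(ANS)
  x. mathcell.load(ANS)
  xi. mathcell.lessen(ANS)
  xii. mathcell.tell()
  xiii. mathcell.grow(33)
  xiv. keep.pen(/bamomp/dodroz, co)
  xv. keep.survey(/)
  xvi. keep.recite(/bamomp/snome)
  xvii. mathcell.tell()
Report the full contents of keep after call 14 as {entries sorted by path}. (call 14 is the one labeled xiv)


Answer: {bamomp/, bamomp/dodroz=co, bamomp/laguple=smusob, bamomp/snome=crucu, bamomp/wand=plitik_ern}

Derivation:
~$ exchanger.re v='-167' u_from='F' u_to='K'
:: 29267/180
~$ exchanger.re v='1333' u_from='h' u_to='week'
:: 1333/168
~$ keep.pen p='/bamomp/snome' c='dat'
:: created
~$ keep.cull p='/bamomp/snome'
:: ok
~$ keep.rehome s='/smirn' d='/bamomp/snome'
:: ok
~$ keep.pen p='/bamomp/wand' c='plitik_ern'
:: created
~$ keep.pen p='/bamomp/laguple' c='smusob'
:: created
~$ exchanger.re v='3' u_from='F' u_to='C'
:: -145/9
~$ mathcell.grow x='ANS'
:: -145/9
~$ mathcell.load x='ANS'
:: -145/9
~$ mathcell.lessen x='ANS'
:: 0
~$ mathcell.tell
:: 0
~$ mathcell.grow x='33'
:: 33
~$ keep.pen p='/bamomp/dodroz' c='co'
:: created
~$ keep.survey p='/'
:: [bamomp/]
~$ keep.recite p='/bamomp/snome'
:: crucu
~$ mathcell.tell
:: 33


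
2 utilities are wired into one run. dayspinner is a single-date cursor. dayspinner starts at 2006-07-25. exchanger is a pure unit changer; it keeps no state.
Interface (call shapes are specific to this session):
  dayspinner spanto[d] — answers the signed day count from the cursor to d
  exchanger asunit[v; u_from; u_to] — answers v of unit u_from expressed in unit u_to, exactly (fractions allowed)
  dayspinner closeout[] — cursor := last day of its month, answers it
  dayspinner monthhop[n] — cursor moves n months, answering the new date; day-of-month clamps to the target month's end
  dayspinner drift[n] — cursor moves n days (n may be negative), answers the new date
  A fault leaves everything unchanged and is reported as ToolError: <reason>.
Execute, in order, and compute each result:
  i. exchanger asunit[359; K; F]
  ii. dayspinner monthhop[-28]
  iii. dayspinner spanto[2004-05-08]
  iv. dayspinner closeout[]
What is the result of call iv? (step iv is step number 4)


Answer: 2004-03-31

Derivation:
$ exchanger asunit 359 K F
  18653/100
$ dayspinner monthhop -28
  2004-03-25
$ dayspinner spanto 2004-05-08
  44
$ dayspinner closeout
  2004-03-31


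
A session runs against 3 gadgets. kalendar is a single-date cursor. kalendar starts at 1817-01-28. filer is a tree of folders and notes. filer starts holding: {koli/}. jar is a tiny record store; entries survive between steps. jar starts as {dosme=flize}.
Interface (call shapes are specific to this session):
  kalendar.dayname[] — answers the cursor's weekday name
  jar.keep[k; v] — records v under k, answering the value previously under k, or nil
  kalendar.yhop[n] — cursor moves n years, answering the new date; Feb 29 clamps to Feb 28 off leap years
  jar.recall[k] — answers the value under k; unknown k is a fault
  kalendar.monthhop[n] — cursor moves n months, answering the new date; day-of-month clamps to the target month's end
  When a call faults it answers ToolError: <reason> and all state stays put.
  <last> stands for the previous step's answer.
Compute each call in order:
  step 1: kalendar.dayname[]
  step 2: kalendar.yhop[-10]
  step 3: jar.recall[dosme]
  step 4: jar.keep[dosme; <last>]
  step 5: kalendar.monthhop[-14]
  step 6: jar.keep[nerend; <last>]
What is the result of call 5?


Do: dayname[]
See: Tuesday
Do: yhop[n=-10]
See: 1807-01-28
Do: recall[k=dosme]
See: flize
Do: keep[k=dosme; v=<last>]
See: flize
Do: monthhop[n=-14]
See: 1805-11-28
Do: keep[k=nerend; v=<last>]
See: nil

Answer: 1805-11-28


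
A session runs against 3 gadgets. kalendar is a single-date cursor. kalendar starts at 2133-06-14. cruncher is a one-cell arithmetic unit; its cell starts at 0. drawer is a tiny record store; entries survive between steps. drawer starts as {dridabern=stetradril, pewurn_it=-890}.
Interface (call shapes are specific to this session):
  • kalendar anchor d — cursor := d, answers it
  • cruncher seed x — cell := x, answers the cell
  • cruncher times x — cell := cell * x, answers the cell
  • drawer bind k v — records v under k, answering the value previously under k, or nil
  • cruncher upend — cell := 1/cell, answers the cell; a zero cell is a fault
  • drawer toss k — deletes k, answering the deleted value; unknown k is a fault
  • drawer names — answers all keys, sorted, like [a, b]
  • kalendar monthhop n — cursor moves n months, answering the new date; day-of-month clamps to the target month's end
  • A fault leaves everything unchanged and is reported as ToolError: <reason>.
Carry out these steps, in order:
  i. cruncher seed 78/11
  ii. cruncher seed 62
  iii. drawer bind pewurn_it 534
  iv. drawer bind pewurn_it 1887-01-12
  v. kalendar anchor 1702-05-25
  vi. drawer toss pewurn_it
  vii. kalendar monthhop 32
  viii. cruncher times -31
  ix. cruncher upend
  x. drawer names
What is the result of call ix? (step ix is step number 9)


-- cruncher seed(x='78/11') -> 78/11
-- cruncher seed(x='62') -> 62
-- drawer bind(k='pewurn_it', v='534') -> -890
-- drawer bind(k='pewurn_it', v='1887-01-12') -> 534
-- kalendar anchor(d='1702-05-25') -> 1702-05-25
-- drawer toss(k='pewurn_it') -> 1887-01-12
-- kalendar monthhop(n='32') -> 1705-01-25
-- cruncher times(x='-31') -> -1922
-- cruncher upend() -> -1/1922
-- drawer names() -> [dridabern]

Answer: -1/1922


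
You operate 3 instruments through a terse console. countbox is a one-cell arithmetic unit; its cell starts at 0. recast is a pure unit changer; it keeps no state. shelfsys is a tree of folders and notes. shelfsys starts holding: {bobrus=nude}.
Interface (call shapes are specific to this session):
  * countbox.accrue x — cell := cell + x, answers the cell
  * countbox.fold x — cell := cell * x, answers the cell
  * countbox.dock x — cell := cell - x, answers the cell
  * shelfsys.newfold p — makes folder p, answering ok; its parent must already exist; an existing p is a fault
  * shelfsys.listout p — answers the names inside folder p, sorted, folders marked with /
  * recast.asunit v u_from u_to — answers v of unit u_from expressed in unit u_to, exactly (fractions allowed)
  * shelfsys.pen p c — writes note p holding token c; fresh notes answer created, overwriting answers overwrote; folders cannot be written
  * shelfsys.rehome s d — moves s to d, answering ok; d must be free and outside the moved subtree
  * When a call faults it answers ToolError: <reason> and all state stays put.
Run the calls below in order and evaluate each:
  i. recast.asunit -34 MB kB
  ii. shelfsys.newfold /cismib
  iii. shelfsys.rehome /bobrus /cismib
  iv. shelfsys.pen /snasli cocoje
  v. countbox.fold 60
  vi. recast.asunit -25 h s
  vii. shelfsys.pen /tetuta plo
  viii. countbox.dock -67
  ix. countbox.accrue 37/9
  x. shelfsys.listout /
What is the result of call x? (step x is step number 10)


Answer: [bobrus, cismib/, snasli, tetuta]

Derivation:
>>> recast.asunit v→-34 u_from→MB u_to→kB
= -34000
>>> shelfsys.newfold p→/cismib
= ok
>>> shelfsys.rehome s→/bobrus d→/cismib
= ToolError: exists
>>> shelfsys.pen p→/snasli c→cocoje
= created
>>> countbox.fold x→60
= 0
>>> recast.asunit v→-25 u_from→h u_to→s
= -90000
>>> shelfsys.pen p→/tetuta c→plo
= created
>>> countbox.dock x→-67
= 67
>>> countbox.accrue x→37/9
= 640/9
>>> shelfsys.listout p→/
= [bobrus, cismib/, snasli, tetuta]
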